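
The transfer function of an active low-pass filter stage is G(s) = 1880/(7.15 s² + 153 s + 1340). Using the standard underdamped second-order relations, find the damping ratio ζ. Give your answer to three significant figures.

Dividing through by 7.15: denominator becomes s² + 21.40 s + 187.4.
So ω_n = √187.4 = 13.7 rad/s and ζ = 21.40/(2·13.7) = 0.782.

ζ ≈ 0.782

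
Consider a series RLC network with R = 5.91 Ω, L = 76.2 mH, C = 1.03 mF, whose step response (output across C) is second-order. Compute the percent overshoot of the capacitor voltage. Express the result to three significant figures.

For a series RLC circuit (capacitor voltage as output), ω_n = 1/√(LC) = 1/√(76.2 mH · 1.03 mF) = 113 rad/s.
ζ = (R/2)·√(C/L) = (5.91/2)·√(1.03 mF/76.2 mH) = 0.344.
%OS = 100·exp(−πζ/√(1−ζ²)) = 31.7%.

%OS ≈ 31.7%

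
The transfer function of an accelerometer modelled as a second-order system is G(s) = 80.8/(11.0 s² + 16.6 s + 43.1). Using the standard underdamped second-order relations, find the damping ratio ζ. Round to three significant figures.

ζ ≈ 0.381

Dividing through by 11.0: denominator becomes s² + 1.509 s + 3.918.
So ω_n = √3.918 = 1.98 rad/s and ζ = 1.509/(2·1.98) = 0.381.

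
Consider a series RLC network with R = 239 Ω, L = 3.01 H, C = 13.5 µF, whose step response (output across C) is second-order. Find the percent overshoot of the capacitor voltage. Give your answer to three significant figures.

For a series RLC circuit (capacitor voltage as output), ω_n = 1/√(LC) = 1/√(3.01 H · 13.5 µF) = 157 rad/s.
ζ = (R/2)·√(C/L) = (239/2)·√(13.5 µF/3.01 H) = 0.253.
%OS = 100 e^{−πζ/√(1−ζ²)} with ζ = 0.253 gives 44.0%.

%OS ≈ 44.0%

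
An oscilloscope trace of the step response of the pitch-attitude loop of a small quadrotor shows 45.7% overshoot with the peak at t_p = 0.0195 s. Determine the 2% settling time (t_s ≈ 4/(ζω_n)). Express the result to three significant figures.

From the overshoot, ζ = −ln(OS)/√(π²+ln²(OS)) = 0.242.
t_p = π/ω_d ⇒ ω_d = 161 rad/s; then ω_n = ω_d/√(1−ζ²) = 166 rad/s.
t_s ≈ 4/(ζω_n) = 4/(0.242·166) = 0.0996 s.

t_s ≈ 0.0996 s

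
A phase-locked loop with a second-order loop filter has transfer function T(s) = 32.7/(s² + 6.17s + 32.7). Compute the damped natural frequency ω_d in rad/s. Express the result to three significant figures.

Comparing the denominator to s² + 2ζω_n s + ω_n²: ω_n = √32.7 = 5.72 rad/s, and 2ζω_n = 6.17 so ζ = 6.17/(2·5.72) = 0.539.
ω_d = 5.72·√(1 − 0.539²) = 4.81 rad/s.

ω_d ≈ 4.81 rad/s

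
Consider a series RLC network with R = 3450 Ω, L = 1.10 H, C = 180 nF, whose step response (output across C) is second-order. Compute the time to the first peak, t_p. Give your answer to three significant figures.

For a series RLC circuit (capacitor voltage as output), ω_n = 1/√(LC) = 1/√(1.10 H · 180 nF) = 2250 rad/s.
ζ = (R/2)·√(C/L) = (3450/2)·√(180 nF/1.10 H) = 0.698.
ω_d = ω_n√(1−ζ²) = 1610 rad/s. t_p = π/ω_d = 0.00195 s.

t_p ≈ 0.00195 s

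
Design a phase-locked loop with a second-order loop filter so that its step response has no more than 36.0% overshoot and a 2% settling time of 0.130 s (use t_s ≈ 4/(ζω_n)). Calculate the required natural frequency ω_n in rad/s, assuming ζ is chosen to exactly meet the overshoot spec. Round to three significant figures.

ω_n ≈ 99.5 rad/s

From %OS = 100·exp(−πζ/√(1−ζ²)), invert to get ζ = −ln(OS)/√(π² + ln²(OS)) with OS = 0.360.
−ln 0.360 = 1.022, so ζ = 1.022/√(π² + 1.044) = 0.309.
From t_s ≈ 4/(ζω_n): ω_n = 4/(ζ·t_s) = 4/(0.309·0.130) = 99.5 rad/s.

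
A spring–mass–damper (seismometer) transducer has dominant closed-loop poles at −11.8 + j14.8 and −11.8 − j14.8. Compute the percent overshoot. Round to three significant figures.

The poles are at −σ ± jω_d with σ = 11.8 and ω_d = 14.8, so ω_n = √(σ²+ω_d²) = 18.9 rad/s and ζ = σ/ω_n = 0.623.
%OS = 100·exp(−πζ/√(1−ζ²)) = 8.17%.

%OS ≈ 8.17%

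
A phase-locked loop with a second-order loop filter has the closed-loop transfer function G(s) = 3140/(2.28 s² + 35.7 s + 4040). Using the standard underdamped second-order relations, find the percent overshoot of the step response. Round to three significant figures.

Dividing through by 2.28: denominator becomes s² + 15.66 s + 1772.
So ω_n = √1772 = 42.1 rad/s and ζ = 15.66/(2·42.1) = 0.186.
%OS = 100 e^{−πζ/√(1−ζ²)} with ζ = 0.186 gives 55.2%.

%OS ≈ 55.2%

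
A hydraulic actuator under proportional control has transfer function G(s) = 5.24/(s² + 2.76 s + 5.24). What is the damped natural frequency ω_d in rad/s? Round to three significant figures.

Comparing the denominator to s² + 2ζω_n s + ω_n²: ω_n = √5.24 = 2.29 rad/s, and 2ζω_n = 2.76 so ζ = 2.76/(2·2.29) = 0.603.
ω_d = 2.29·√(1 − 0.603²) = 1.83 rad/s.

ω_d ≈ 1.83 rad/s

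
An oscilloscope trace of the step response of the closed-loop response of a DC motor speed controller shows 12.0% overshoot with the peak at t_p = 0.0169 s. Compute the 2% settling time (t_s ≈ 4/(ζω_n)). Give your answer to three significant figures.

t_s ≈ 0.0319 s

The overshoot fixes ζ = −ln(OS)/√(π²+ln²(OS)) = 0.559.
t_p = π/ω_d ⇒ ω_d = 186 rad/s; then ω_n = ω_d/√(1−ζ²) = 224 rad/s.
t_s ≈ 4/(ζω_n) = 4/(0.559·224) = 0.0319 s.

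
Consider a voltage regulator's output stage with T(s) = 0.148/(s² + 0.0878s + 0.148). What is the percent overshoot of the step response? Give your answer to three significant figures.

%OS ≈ 69.7%

Matching coefficients with s² + 2ζω_n s + ω_n² gives ω_n² = 0.148 ⇒ ω_n = 0.385 rad/s, and ζ = 0.0878/(2ω_n) = 0.114.
%OS = 100 e^{−πζ/√(1−ζ²)} with ζ = 0.114 gives 69.7%.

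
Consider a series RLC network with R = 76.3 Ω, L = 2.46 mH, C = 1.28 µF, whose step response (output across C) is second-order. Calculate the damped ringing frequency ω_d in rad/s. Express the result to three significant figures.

ω_d ≈ 8780 rad/s

For a series RLC circuit (capacitor voltage as output), ω_n = 1/√(LC) = 1/√(2.46 mH · 1.28 µF) = 17800 rad/s.
ζ = (R/2)·√(C/L) = (76.3/2)·√(1.28 µF/2.46 mH) = 0.870.
ω_d = ω_n√(1−ζ²) = 8780 rad/s.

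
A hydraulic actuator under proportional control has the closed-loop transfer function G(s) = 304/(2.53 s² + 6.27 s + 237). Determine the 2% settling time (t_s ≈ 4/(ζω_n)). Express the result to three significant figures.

Dividing through by 2.53: denominator becomes s² + 2.478 s + 93.68.
So ω_n = √93.68 = 9.68 rad/s and ζ = 2.478/(2·9.68) = 0.128.
t_s ≈ 4/(ζω_n) = 3.23 s.

t_s ≈ 3.23 s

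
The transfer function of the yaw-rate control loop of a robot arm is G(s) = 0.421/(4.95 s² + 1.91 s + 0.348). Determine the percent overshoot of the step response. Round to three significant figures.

Dividing through by 4.95: denominator becomes s² + 0.3859 s + 0.07030.
So ω_n = √0.07030 = 0.265 rad/s and ζ = 0.3859/(2·0.265) = 0.728.
%OS = 100·exp(−πζ/√(1−ζ²)) = 3.57%.

%OS ≈ 3.57%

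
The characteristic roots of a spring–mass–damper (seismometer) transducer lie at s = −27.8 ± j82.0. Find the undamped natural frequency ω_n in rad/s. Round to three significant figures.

ω_n ≈ 86.6 rad/s

With σ = 27.8, ω_d = 82.0: ω_n = √(σ²+ω_d²) = 86.6 rad/s, ζ = σ/ω_n = 0.321.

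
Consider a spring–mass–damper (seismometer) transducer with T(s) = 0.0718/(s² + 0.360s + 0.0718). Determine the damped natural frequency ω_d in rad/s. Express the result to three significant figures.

ω_n = √0.0718 = 0.268 rad/s; ζ = 0.360/(2·0.268) = 0.672.
ω_d = ω_n√(1−ζ²) = 0.198 rad/s.

ω_d ≈ 0.198 rad/s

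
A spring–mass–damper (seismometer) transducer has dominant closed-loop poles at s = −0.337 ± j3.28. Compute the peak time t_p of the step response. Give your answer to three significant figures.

t_p ≈ 0.958 s

t_p = π/ω_d with ω_d = 3.28 (the imaginary part), so t_p = 0.958 s.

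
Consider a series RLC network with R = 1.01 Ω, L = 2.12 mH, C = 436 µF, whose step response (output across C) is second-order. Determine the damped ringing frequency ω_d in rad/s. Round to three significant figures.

ω_d ≈ 1010 rad/s

For a series RLC circuit (capacitor voltage as output), ω_n = 1/√(LC) = 1/√(2.12 mH · 436 µF) = 1040 rad/s.
ζ = (R/2)·√(C/L) = (1.01/2)·√(436 µF/2.12 mH) = 0.229.
ω_d = ω_n√(1−ζ²) = 1010 rad/s.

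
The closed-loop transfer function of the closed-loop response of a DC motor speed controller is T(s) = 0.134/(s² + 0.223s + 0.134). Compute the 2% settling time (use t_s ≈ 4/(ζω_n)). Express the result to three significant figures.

Matching coefficients with s² + 2ζω_n s + ω_n² gives ω_n² = 0.134 ⇒ ω_n = 0.366 rad/s, and ζ = 0.223/(2ω_n) = 0.305.
t_s ≈ 4/(ζω_n) = 4/(0.305·0.366) = 35.9 s.

t_s ≈ 35.9 s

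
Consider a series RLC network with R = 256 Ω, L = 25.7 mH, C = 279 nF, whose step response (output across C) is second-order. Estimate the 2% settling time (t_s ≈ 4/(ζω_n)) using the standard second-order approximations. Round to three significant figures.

For a series RLC circuit (capacitor voltage as output), ω_n = 1/√(LC) = 1/√(25.7 mH · 279 nF) = 11800 rad/s.
ζ = (R/2)·√(C/L) = (256/2)·√(279 nF/25.7 mH) = 0.422.
t_s ≈ 4/(ζω_n) = 0.000803 s.

t_s ≈ 0.000803 s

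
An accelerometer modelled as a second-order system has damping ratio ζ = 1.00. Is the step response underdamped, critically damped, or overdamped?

Since ζ = 1, the system is critically damped.

critically damped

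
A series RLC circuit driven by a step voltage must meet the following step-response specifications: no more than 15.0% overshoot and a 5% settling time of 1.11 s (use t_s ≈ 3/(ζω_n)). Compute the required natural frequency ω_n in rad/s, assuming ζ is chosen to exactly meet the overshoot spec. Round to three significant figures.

From %OS = 100·exp(−πζ/√(1−ζ²)), invert to get ζ = −ln(OS)/√(π² + ln²(OS)) with OS = 0.150.
−ln 0.150 = 1.897, so ζ = 1.897/√(π² + 3.599) = 0.517.
From t_s ≈ 3/(ζω_n): ω_n = 3/(ζ·t_s) = 3/(0.517·1.11) = 5.23 rad/s.

ω_n ≈ 5.23 rad/s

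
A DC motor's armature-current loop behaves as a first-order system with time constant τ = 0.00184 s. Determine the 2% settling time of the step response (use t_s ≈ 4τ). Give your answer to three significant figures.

t_s ≈ 4τ = 0.00736 s.

t_s ≈ 0.00736 s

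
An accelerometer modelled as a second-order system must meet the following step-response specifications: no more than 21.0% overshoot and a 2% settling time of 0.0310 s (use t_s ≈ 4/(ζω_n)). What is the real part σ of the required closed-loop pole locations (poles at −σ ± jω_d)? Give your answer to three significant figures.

The settling-time spec alone fixes σ = ζω_n = 4/t_s = 4/0.0310 = 129.
(Overshoot then fixes ζ = 0.445 and hence ω_d = σ·√(1−ζ²)/ζ = 260 rad/s.)

σ ≈ 129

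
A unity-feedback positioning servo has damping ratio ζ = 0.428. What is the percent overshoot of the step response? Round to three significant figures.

%OS ≈ 22.6%

For an underdamped second-order system, %OS = 100·exp(−πζ/√(1−ζ²)).
πζ/√(1−ζ²) = π·0.428/√(1−0.183) = 1.488, so %OS = 100·e^(−1.488) = 22.6%.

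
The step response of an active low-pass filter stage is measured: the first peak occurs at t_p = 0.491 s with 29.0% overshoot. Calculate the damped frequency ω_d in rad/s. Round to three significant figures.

t_p = π/ω_d, so ω_d = π/0.491 = 6.40 rad/s.

ω_d ≈ 6.40 rad/s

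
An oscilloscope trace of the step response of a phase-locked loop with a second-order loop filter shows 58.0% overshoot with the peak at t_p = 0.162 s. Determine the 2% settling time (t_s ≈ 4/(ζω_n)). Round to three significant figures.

t_s ≈ 1.19 s

The overshoot fixes ζ = −ln(OS)/√(π²+ln²(OS)) = 0.171.
t_p = π/ω_d ⇒ ω_d = 19.4 rad/s; then ω_n = ω_d/√(1−ζ²) = 19.7 rad/s.
t_s ≈ 4/(ζω_n) = 4/(0.171·19.7) = 1.19 s.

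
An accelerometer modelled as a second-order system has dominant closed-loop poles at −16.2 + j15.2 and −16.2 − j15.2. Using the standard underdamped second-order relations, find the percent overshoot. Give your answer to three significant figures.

%OS ≈ 3.51%

|pole| = ω_n = √(16.2² + 15.2²) = 22.2 rad/s; ζ = cos θ = σ/ω_n = 0.729.
Overshoot: exp(−π·0.729/√(1−0.729²)) = 0.0351, i.e. 3.51%.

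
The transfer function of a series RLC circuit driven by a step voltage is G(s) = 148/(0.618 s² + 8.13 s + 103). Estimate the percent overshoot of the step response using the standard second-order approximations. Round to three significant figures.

Dividing through by 0.618: denominator becomes s² + 13.16 s + 166.7.
So ω_n = √166.7 = 12.9 rad/s and ζ = 13.16/(2·12.9) = 0.510.
Overshoot: exp(−π·0.510/√(1−0.510²)) = 0.156, i.e. 15.6%.

%OS ≈ 15.6%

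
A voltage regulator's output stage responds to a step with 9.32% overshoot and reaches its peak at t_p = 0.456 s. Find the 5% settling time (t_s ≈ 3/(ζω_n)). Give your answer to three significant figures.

ζ from %OS: ζ = |ln 0.0932|/√(π²+ln²0.0932) = 0.603.
From t_p = π/ω_d, ω_d = π/0.456 = 6.89 rad/s, so ω_n = ω_d/√(1−ζ²) = 8.63 rad/s.
t_s ≈ 3/(ζω_n) = 3/(0.603·8.63) = 0.576 s.

t_s ≈ 0.576 s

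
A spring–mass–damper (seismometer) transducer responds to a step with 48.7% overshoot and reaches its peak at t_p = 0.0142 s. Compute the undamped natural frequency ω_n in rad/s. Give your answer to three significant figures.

The overshoot fixes ζ = −ln(OS)/√(π²+ln²(OS)) = 0.223.
t_p = π/ω_d ⇒ ω_d = 221 rad/s; then ω_n = ω_d/√(1−ζ²) = 227 rad/s.

ω_n ≈ 227 rad/s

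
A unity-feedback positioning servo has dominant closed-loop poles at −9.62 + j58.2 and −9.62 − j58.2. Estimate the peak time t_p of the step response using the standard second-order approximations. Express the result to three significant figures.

t_p ≈ 0.0540 s

t_p = π/ω_d with ω_d = 58.2 (the imaginary part), so t_p = 0.0540 s.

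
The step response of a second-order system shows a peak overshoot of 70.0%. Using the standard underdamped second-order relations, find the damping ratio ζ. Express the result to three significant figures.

ζ = −ln(OS)/√(π² + (ln OS)²). With OS = 0.700, ln OS = −0.3567 and ζ = 0.3567/3.162 = 0.113.

ζ ≈ 0.113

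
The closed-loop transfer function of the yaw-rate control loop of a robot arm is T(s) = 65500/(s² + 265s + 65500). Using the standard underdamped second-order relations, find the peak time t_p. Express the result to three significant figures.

ω_n = √65500 = 256 rad/s; ζ = 265/(2·256) = 0.518.
The damped frequency ω_d = ω_n√(1−ζ²) = 219 rad/s. Then t_p = π/ω_d = 0.0143 s.

t_p ≈ 0.0143 s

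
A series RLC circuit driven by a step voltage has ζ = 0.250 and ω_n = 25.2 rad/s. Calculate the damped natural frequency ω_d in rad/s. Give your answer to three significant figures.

ω_d ≈ 24.4 rad/s

ω_d = ω_n√(1−ζ²) = 25.2·√0.938 = 24.4 rad/s.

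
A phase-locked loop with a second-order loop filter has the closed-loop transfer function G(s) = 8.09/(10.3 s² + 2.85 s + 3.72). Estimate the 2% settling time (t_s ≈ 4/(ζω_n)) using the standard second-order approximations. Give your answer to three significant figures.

Dividing through by 10.3: denominator becomes s² + 0.2767 s + 0.3612.
So ω_n = √0.3612 = 0.601 rad/s and ζ = 0.2767/(2·0.601) = 0.230.
t_s ≈ 4/(ζω_n) = 28.9 s.

t_s ≈ 28.9 s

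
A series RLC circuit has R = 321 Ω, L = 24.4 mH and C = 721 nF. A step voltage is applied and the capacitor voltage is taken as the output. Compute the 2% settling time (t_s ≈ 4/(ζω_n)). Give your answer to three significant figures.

t_s ≈ 0.000608 s

For a series RLC circuit (capacitor voltage as output), ω_n = 1/√(LC) = 1/√(24.4 mH · 721 nF) = 7540 rad/s.
ζ = (R/2)·√(C/L) = (321/2)·√(721 nF/24.4 mH) = 0.872.
t_s ≈ 4/(ζω_n) = 0.000608 s.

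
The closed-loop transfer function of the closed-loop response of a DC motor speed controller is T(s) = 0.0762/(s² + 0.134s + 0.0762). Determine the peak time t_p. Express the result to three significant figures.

Comparing the denominator to s² + 2ζω_n s + ω_n²: ω_n = √0.0762 = 0.276 rad/s, and 2ζω_n = 0.134 so ζ = 0.134/(2·0.276) = 0.243.
The damped frequency ω_d = ω_n√(1−ζ²) = 0.268 rad/s. Then t_p = π/ω_d = 11.7 s.

t_p ≈ 11.7 s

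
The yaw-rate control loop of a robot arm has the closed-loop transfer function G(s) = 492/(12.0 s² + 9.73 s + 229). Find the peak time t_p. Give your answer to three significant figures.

Dividing through by 12.0: denominator becomes s² + 0.8108 s + 19.08.
So ω_n = √19.08 = 4.37 rad/s and ζ = 0.8108/(2·4.37) = 0.0928.
ω_d = 4.37·√(1 − 0.0928²) = 4.35 rad/s. t_p = π/ω_d = 0.722 s.

t_p ≈ 0.722 s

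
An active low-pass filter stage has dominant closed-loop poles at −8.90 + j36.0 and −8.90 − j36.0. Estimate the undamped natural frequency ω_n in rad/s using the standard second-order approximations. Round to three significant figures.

With σ = 8.90, ω_d = 36.0: ω_n = √(σ²+ω_d²) = 37.1 rad/s, ζ = σ/ω_n = 0.240.

ω_n ≈ 37.1 rad/s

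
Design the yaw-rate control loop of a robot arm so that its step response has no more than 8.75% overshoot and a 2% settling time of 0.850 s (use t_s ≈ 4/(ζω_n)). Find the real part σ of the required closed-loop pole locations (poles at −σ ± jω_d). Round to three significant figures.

The settling-time spec alone fixes σ = ζω_n = 4/t_s = 4/0.850 = 4.71.
(Overshoot then fixes ζ = 0.613 and hence ω_d = σ·√(1−ζ²)/ζ = 6.07 rad/s.)

σ ≈ 4.71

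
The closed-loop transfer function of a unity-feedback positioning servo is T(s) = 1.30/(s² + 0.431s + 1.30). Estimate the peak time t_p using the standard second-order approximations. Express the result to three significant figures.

t_p ≈ 2.81 s

Matching coefficients with s² + 2ζω_n s + ω_n² gives ω_n² = 1.30 ⇒ ω_n = 1.14 rad/s, and ζ = 0.431/(2ω_n) = 0.189.
ω_d = 1.14·√(1 − 0.189²) = 1.12 rad/s. Then t_p = π/ω_d = 2.81 s.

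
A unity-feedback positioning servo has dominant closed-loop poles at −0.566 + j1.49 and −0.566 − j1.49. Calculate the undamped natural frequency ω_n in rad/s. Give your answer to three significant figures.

The poles are at −σ ± jω_d with σ = 0.566 and ω_d = 1.49, so ω_n = √(σ²+ω_d²) = 1.59 rad/s and ζ = σ/ω_n = 0.355.

ω_n ≈ 1.59 rad/s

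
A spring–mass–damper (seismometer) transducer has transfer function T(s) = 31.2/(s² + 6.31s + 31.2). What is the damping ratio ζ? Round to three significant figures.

ζ ≈ 0.565

Comparing the denominator to s² + 2ζω_n s + ω_n²: ω_n = √31.2 = 5.59 rad/s, and 2ζω_n = 6.31 so ζ = 6.31/(2·5.59) = 0.565.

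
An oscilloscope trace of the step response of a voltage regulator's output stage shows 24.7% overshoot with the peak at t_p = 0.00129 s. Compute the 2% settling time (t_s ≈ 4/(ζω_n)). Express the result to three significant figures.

t_s ≈ 0.00369 s

The overshoot fixes ζ = −ln(OS)/√(π²+ln²(OS)) = 0.407.
From t_p = π/ω_d, ω_d = π/0.00129 = 2440 rad/s, so ω_n = ω_d/√(1−ζ²) = 2670 rad/s.
t_s ≈ 4/(ζω_n) = 4/(0.407·2670) = 0.00369 s.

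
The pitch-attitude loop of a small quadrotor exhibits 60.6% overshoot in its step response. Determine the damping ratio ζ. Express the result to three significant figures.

From %OS = 100·exp(−πζ/√(1−ζ²)), invert to get ζ = −ln(OS)/√(π² + ln²(OS)) with OS = 0.606.
−ln 0.606 = 0.5009, so ζ = 0.5009/√(π² + 0.2509) = 0.157.

ζ ≈ 0.157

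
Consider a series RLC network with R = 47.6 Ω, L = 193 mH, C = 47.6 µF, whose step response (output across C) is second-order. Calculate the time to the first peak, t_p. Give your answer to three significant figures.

For a series RLC circuit (capacitor voltage as output), ω_n = 1/√(LC) = 1/√(193 mH · 47.6 µF) = 330 rad/s.
ζ = (R/2)·√(C/L) = (47.6/2)·√(47.6 µF/193 mH) = 0.374.
ω_d = 330·√(1 − 0.374²) = 306 rad/s. t_p = π/ω_d = 0.0103 s.

t_p ≈ 0.0103 s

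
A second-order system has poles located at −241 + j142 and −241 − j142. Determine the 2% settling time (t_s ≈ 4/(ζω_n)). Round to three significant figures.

t_s ≈ 0.0166 s

For poles at −σ ± jω_d, ζω_n = σ = 241, so t_s ≈ 4/σ = 0.0166 s.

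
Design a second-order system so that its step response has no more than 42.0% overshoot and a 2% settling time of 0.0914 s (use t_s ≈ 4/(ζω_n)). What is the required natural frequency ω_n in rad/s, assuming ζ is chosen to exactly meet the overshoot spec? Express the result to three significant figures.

ω_n ≈ 164 rad/s

ζ = −ln(OS)/√(π² + (ln OS)²). With OS = 0.420, ln OS = −0.8675 and ζ = 0.8675/3.259 = 0.266.
Then ω_n = 4/(ζ t_s) = 4/(0.266 × 0.0914) = 164 rad/s.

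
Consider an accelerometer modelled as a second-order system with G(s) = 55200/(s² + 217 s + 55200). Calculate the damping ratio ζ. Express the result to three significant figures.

ζ ≈ 0.462

Comparing the denominator to s² + 2ζω_n s + ω_n²: ω_n = √55200 = 235 rad/s, and 2ζω_n = 217 so ζ = 217/(2·235) = 0.462.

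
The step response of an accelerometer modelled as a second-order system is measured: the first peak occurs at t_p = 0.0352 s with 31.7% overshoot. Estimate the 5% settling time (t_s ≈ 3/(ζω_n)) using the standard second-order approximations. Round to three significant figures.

t_s ≈ 0.0919 s

The overshoot fixes ζ = −ln(OS)/√(π²+ln²(OS)) = 0.343.
From t_p = π/ω_d, ω_d = π/0.0352 = 89.2 rad/s, so ω_n = ω_d/√(1−ζ²) = 95.0 rad/s.
t_s ≈ 3/(ζω_n) = 3/(0.343·95.0) = 0.0919 s.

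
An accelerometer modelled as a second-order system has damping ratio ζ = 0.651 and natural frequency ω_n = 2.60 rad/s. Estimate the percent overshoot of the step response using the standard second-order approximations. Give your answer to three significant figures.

For an underdamped second-order system, %OS = 100·exp(−πζ/√(1−ζ²)).
πζ/√(1−ζ²) = π·0.651/√(1−0.424) = 2.694, so %OS = 100·e^(−2.694) = 6.76%.

%OS ≈ 6.76%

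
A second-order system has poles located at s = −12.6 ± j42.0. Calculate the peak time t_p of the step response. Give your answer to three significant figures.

t_p = π/ω_d with ω_d = 42.0 (the imaginary part), so t_p = 0.0748 s.

t_p ≈ 0.0748 s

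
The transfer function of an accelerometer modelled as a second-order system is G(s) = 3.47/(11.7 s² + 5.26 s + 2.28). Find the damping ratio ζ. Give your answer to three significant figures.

ζ ≈ 0.509

Dividing through by 11.7: denominator becomes s² + 0.4496 s + 0.1949.
So ω_n = √0.1949 = 0.441 rad/s and ζ = 0.4496/(2·0.441) = 0.509.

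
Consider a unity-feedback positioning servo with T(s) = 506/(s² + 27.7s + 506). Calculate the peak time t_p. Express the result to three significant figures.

ω_n = √506 = 22.5 rad/s; ζ = 27.7/(2·22.5) = 0.616.
ω_d = 22.5·√(1 − 0.616²) = 17.7 rad/s. Then t_p = π/ω_d = 0.177 s.

t_p ≈ 0.177 s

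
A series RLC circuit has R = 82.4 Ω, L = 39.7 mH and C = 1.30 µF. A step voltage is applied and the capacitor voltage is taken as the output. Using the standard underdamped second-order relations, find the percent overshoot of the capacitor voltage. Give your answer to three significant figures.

For a series RLC circuit (capacitor voltage as output), ω_n = 1/√(LC) = 1/√(39.7 mH · 1.30 µF) = 4400 rad/s.
ζ = (R/2)·√(C/L) = (82.4/2)·√(1.30 µF/39.7 mH) = 0.236.
Overshoot: exp(−π·0.236/√(1−0.236²)) = 0.467, i.e. 46.7%.

%OS ≈ 46.7%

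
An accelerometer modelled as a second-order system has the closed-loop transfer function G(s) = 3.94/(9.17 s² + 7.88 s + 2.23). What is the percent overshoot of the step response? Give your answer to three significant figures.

Dividing through by 9.17: denominator becomes s² + 0.8593 s + 0.2432.
So ω_n = √0.2432 = 0.493 rad/s and ζ = 0.8593/(2·0.493) = 0.871.
%OS = 100 e^{−πζ/√(1−ζ²)} with ζ = 0.871 gives 0.378%.

%OS ≈ 0.378%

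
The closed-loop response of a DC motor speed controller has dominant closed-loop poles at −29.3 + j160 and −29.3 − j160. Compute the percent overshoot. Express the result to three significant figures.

|pole| = ω_n = √(29.3² + 160²) = 163 rad/s; ζ = cos θ = σ/ω_n = 0.180.
Overshoot: exp(−π·0.180/√(1−0.180²)) = 0.563, i.e. 56.3%.

%OS ≈ 56.3%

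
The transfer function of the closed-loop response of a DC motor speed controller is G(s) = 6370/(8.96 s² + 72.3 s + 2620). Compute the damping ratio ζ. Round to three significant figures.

ζ ≈ 0.236

Dividing through by 8.96: denominator becomes s² + 8.069 s + 292.4.
So ω_n = √292.4 = 17.1 rad/s and ζ = 8.069/(2·17.1) = 0.236.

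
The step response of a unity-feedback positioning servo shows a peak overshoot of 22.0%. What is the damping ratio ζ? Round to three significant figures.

ζ ≈ 0.434

Inverting the overshoot relation: ζ = |ln 0.220|/√(π² + ln²0.220) = 0.434.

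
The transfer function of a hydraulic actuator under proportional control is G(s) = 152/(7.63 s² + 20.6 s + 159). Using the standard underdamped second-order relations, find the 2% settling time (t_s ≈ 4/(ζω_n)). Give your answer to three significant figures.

t_s ≈ 2.96 s

Dividing through by 7.63: denominator becomes s² + 2.700 s + 20.84.
So ω_n = √20.84 = 4.56 rad/s and ζ = 2.700/(2·4.56) = 0.296.
t_s ≈ 4/(ζω_n) = 2.96 s.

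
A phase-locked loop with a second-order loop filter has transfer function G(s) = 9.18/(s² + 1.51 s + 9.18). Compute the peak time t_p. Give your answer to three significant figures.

ω_n = √9.18 = 3.03 rad/s; ζ = 1.51/(2·3.03) = 0.249.
ω_d = ω_n√(1−ζ²) = 2.93 rad/s. Then t_p = π/ω_d = 1.07 s.

t_p ≈ 1.07 s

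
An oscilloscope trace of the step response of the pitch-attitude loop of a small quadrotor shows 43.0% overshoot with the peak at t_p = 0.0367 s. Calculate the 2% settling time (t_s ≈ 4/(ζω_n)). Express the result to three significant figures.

The overshoot fixes ζ = −ln(OS)/√(π²+ln²(OS)) = 0.259.
t_p = π/ω_d ⇒ ω_d = 85.6 rad/s; then ω_n = ω_d/√(1−ζ²) = 88.6 rad/s.
t_s ≈ 4/(ζω_n) = 4/(0.259·88.6) = 0.174 s.

t_s ≈ 0.174 s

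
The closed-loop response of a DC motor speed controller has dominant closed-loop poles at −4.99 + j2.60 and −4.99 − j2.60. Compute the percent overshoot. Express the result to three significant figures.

With σ = 4.99, ω_d = 2.60: ω_n = √(σ²+ω_d²) = 5.63 rad/s, ζ = σ/ω_n = 0.887.
%OS = 100 e^{−πζ/√(1−ζ²)} with ζ = 0.887 gives 0.241%.

%OS ≈ 0.241%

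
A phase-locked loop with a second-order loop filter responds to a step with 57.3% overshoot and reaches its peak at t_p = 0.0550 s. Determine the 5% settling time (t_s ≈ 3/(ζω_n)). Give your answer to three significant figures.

ζ from %OS: ζ = |ln 0.573|/√(π²+ln²0.573) = 0.175.
t_p = π/ω_d ⇒ ω_d = 57.1 rad/s; then ω_n = ω_d/√(1−ζ²) = 58.0 rad/s.
t_s ≈ 3/(ζω_n) = 3/(0.175·58.0) = 0.296 s.

t_s ≈ 0.296 s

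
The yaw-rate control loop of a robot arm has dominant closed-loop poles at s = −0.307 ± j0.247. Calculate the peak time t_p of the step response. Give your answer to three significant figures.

t_p ≈ 12.7 s

t_p = π/ω_d with ω_d = 0.247 (the imaginary part), so t_p = 12.7 s.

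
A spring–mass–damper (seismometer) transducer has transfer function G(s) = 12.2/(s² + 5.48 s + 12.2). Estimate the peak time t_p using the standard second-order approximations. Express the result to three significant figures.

ω_n = √12.2 = 3.49 rad/s; ζ = 5.48/(2·3.49) = 0.784.
ω_d = 3.49·√(1 − 0.784²) = 2.17 rad/s. Then t_p = π/ω_d = 1.45 s.

t_p ≈ 1.45 s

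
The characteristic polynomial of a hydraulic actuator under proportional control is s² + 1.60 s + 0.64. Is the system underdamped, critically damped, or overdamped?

a² − 4b = 1.60² − 4·0.64 = 0 (repeated real root); the system is critically damped.

critically damped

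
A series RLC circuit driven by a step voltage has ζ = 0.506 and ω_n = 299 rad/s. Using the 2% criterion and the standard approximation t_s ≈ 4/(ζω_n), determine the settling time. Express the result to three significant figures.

t_s ≈ 0.0264 s

t_s ≈ 4/(ζω_n) = 4/(0.506 × 299) = 0.0264 s.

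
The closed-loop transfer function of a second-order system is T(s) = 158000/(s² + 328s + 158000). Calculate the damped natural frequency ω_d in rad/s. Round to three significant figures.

ω_n = √158000 = 397 rad/s; ζ = 328/(2·397) = 0.413.
The damped frequency ω_d = ω_n√(1−ζ²) = 362 rad/s.

ω_d ≈ 362 rad/s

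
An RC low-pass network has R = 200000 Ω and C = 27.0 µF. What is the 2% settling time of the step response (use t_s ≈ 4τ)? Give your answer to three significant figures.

t_s ≈ 21.6 s

τ = RC = 200000 × 27.0 µF = 5.40 s.
t_s ≈ 4τ = 21.6 s.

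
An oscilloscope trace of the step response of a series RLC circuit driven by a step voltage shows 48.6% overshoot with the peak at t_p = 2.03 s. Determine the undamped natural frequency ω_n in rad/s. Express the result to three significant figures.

ω_n ≈ 1.59 rad/s

ζ from %OS: ζ = |ln 0.486|/√(π²+ln²0.486) = 0.224.
t_p = π/ω_d ⇒ ω_d = 1.55 rad/s; then ω_n = ω_d/√(1−ζ²) = 1.59 rad/s.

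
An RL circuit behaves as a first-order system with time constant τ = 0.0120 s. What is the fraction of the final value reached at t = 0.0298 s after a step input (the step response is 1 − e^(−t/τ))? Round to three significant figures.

y/y_∞ ≈ 0.917

y(t)/y_∞ = 1 − e^(−t/τ) = 1 − e^(−0.0298/0.0120) = 1 − e^(−2.48) = 0.917.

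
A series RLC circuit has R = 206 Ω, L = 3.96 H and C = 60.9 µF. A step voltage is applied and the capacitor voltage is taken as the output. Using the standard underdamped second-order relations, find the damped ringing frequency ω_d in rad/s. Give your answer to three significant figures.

ω_d ≈ 58.9 rad/s

For a series RLC circuit (capacitor voltage as output), ω_n = 1/√(LC) = 1/√(3.96 H · 60.9 µF) = 64.4 rad/s.
ζ = (R/2)·√(C/L) = (206/2)·√(60.9 µF/3.96 H) = 0.404.
ω_d = 64.4·√(1 − 0.404²) = 58.9 rad/s.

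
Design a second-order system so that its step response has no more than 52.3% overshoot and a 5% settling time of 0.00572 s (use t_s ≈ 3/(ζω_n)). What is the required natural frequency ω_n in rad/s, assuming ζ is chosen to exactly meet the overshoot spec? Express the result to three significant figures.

Inverting the overshoot relation: ζ = |ln 0.523|/√(π² + ln²0.523) = 0.202.
Then ω_n = 3/(ζ t_s) = 3/(0.202 × 0.00572) = 2600 rad/s.

ω_n ≈ 2600 rad/s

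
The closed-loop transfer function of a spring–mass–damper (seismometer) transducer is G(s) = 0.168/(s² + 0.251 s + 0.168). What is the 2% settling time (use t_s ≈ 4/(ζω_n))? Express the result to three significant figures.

t_s ≈ 31.9 s

Comparing the denominator to s² + 2ζω_n s + ω_n²: ω_n = √0.168 = 0.410 rad/s, and 2ζω_n = 0.251 so ζ = 0.251/(2·0.410) = 0.306.
t_s ≈ 4/(ζω_n) = 4/(0.306·0.410) = 31.9 s.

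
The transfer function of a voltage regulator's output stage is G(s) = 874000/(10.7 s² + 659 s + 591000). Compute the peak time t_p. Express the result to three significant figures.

t_p ≈ 0.0135 s

Dividing through by 10.7: denominator becomes s² + 61.59 s + 55230.
So ω_n = √55230 = 235 rad/s and ζ = 61.59/(2·235) = 0.131.
ω_d = 235·√(1 − 0.131²) = 233 rad/s. t_p = π/ω_d = 0.0135 s.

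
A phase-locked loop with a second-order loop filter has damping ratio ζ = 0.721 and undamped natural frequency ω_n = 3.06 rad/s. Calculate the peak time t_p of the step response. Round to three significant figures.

The damped frequency is ω_d = ω_n√(1−ζ²) = 3.06·√(1−0.520) = 2.12 rad/s.
Peak time t_p = π/ω_d = π/2.12 = 1.48 s.

t_p ≈ 1.48 s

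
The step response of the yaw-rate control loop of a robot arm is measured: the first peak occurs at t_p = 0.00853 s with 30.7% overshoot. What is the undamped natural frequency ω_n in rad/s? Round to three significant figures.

From the overshoot, ζ = −ln(OS)/√(π²+ln²(OS)) = 0.352.
t_p = π/ω_d ⇒ ω_d = 368 rad/s; then ω_n = ω_d/√(1−ζ²) = 393 rad/s.

ω_n ≈ 393 rad/s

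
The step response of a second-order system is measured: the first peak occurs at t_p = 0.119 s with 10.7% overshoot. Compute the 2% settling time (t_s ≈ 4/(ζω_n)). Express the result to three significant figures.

t_s ≈ 0.213 s

ζ from %OS: ζ = |ln 0.107|/√(π²+ln²0.107) = 0.580.
From t_p = π/ω_d, ω_d = π/0.119 = 26.4 rad/s, so ω_n = ω_d/√(1−ζ²) = 32.4 rad/s.
t_s ≈ 4/(ζω_n) = 4/(0.580·32.4) = 0.213 s.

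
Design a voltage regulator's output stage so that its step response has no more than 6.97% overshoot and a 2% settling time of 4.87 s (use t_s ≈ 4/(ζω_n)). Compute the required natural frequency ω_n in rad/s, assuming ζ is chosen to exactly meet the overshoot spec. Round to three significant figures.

ω_n ≈ 1.27 rad/s

Inverting the overshoot relation: ζ = |ln 0.0697|/√(π² + ln²0.0697) = 0.647.
From t_s ≈ 4/(ζω_n): ω_n = 4/(ζ·t_s) = 4/(0.647·4.87) = 1.27 rad/s.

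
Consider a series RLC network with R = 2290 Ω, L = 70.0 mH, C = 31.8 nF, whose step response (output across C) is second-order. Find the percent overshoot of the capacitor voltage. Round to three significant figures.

%OS ≈ 2.21%

For a series RLC circuit (capacitor voltage as output), ω_n = 1/√(LC) = 1/√(70.0 mH · 31.8 nF) = 21200 rad/s.
ζ = (R/2)·√(C/L) = (2290/2)·√(31.8 nF/70.0 mH) = 0.772.
%OS = 100 e^{−πζ/√(1−ζ²)} with ζ = 0.772 gives 2.21%.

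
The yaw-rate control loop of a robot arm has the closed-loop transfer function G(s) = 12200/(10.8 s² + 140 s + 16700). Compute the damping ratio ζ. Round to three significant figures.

Dividing through by 10.8: denominator becomes s² + 12.96 s + 1546.
So ω_n = √1546 = 39.3 rad/s and ζ = 12.96/(2·39.3) = 0.165.

ζ ≈ 0.165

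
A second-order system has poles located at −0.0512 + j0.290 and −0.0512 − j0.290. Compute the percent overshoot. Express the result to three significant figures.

%OS ≈ 57.4%

The poles are at −σ ± jω_d with σ = 0.0512 and ω_d = 0.290, so ω_n = √(σ²+ω_d²) = 0.294 rad/s and ζ = σ/ω_n = 0.174.
Overshoot: exp(−π·0.174/√(1−0.174²)) = 0.574, i.e. 57.4%.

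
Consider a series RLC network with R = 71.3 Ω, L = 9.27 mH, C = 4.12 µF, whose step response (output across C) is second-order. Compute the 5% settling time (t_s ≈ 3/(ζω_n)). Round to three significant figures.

For a series RLC circuit (capacitor voltage as output), ω_n = 1/√(LC) = 1/√(9.27 mH · 4.12 µF) = 5120 rad/s.
ζ = (R/2)·√(C/L) = (71.3/2)·√(4.12 µF/9.27 mH) = 0.752.
t_s ≈ 3/(ζω_n) = 0.000780 s.

t_s ≈ 0.000780 s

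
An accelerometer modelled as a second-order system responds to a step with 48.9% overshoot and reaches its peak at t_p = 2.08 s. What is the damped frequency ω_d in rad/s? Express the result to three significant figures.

t_p = π/ω_d, so ω_d = π/2.08 = 1.51 rad/s.

ω_d ≈ 1.51 rad/s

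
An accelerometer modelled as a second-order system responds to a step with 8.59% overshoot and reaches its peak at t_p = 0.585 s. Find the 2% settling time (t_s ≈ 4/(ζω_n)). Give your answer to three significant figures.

t_s ≈ 0.953 s

The overshoot fixes ζ = −ln(OS)/√(π²+ln²(OS)) = 0.616.
From t_p = π/ω_d, ω_d = π/0.585 = 5.37 rad/s, so ω_n = ω_d/√(1−ζ²) = 6.82 rad/s.
t_s ≈ 4/(ζω_n) = 4/(0.616·6.82) = 0.953 s.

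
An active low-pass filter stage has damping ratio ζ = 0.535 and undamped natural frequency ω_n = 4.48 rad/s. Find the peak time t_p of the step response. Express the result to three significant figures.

The damped frequency is ω_d = ω_n√(1−ζ²) = 4.48·√(1−0.286) = 3.78 rad/s.
Peak time t_p = π/ω_d = π/3.78 = 0.830 s.

t_p ≈ 0.830 s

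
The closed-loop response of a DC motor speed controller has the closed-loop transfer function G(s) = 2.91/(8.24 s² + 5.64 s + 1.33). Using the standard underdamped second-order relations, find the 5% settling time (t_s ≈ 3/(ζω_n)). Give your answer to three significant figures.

Dividing through by 8.24: denominator becomes s² + 0.6845 s + 0.1614.
So ω_n = √0.1614 = 0.402 rad/s and ζ = 0.6845/(2·0.402) = 0.852.
t_s ≈ 3/(ζω_n) = 8.77 s.

t_s ≈ 8.77 s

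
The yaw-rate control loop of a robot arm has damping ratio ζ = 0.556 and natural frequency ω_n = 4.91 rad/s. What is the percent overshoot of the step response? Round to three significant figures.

For an underdamped second-order system, %OS = 100·exp(−πζ/√(1−ζ²)).
πζ/√(1−ζ²) = π·0.556/√(1−0.309) = 2.101, so %OS = 100·e^(−2.101) = 12.2%.

%OS ≈ 12.2%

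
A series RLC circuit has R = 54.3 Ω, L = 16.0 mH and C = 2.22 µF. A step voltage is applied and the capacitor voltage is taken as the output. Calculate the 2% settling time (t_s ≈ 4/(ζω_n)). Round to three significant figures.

For a series RLC circuit (capacitor voltage as output), ω_n = 1/√(LC) = 1/√(16.0 mH · 2.22 µF) = 5310 rad/s.
ζ = (R/2)·√(C/L) = (54.3/2)·√(2.22 µF/16.0 mH) = 0.320.
t_s ≈ 4/(ζω_n) = 0.00236 s.

t_s ≈ 0.00236 s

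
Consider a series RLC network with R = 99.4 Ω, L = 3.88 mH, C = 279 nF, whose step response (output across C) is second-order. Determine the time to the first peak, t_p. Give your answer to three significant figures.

For a series RLC circuit (capacitor voltage as output), ω_n = 1/√(LC) = 1/√(3.88 mH · 279 nF) = 30400 rad/s.
ζ = (R/2)·√(C/L) = (99.4/2)·√(279 nF/3.88 mH) = 0.421.
ω_d = ω_n√(1−ζ²) = 27600 rad/s. t_p = π/ω_d = 0.000114 s.

t_p ≈ 0.000114 s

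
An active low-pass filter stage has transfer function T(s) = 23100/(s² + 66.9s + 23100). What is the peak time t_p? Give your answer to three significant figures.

t_p ≈ 0.0212 s

Matching coefficients with s² + 2ζω_n s + ω_n² gives ω_n² = 23100 ⇒ ω_n = 152 rad/s, and ζ = 66.9/(2ω_n) = 0.220.
ω_d = 152·√(1 − 0.220²) = 148 rad/s. Then t_p = π/ω_d = 0.0212 s.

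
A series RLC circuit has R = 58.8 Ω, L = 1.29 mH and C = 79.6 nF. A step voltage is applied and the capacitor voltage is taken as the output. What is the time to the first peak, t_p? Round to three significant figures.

t_p ≈ 0.0000327 s

For a series RLC circuit (capacitor voltage as output), ω_n = 1/√(LC) = 1/√(1.29 mH · 79.6 nF) = 98700 rad/s.
ζ = (R/2)·√(C/L) = (58.8/2)·√(79.6 nF/1.29 mH) = 0.231.
ω_d = 98700·√(1 − 0.231²) = 96000 rad/s. t_p = π/ω_d = 0.0000327 s.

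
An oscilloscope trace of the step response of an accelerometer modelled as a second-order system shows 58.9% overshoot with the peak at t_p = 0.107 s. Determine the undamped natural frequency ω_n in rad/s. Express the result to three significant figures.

ω_n ≈ 29.8 rad/s

ζ from %OS: ζ = |ln 0.589|/√(π²+ln²0.589) = 0.166.
t_p = π/ω_d ⇒ ω_d = 29.4 rad/s; then ω_n = ω_d/√(1−ζ²) = 29.8 rad/s.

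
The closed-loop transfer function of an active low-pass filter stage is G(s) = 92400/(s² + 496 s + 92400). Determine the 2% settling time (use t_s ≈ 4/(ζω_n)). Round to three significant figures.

Matching coefficients with s² + 2ζω_n s + ω_n² gives ω_n² = 92400 ⇒ ω_n = 304 rad/s, and ζ = 496/(2ω_n) = 0.816.
t_s ≈ 4/(ζω_n) = 4/(0.816·304) = 0.0161 s.

t_s ≈ 0.0161 s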